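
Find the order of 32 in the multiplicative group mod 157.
52

157 is prime, so ord(32) divides φ(157) = 156.
Divisors of 156: 1, 2, 3, 4, 6, 12, 13, 26, 39, 52, 78, 156.
Repeated squaring: 32^1 ≡ 32, 32^2 ≡ 82, 32^4 ≡ 130, 32^8 ≡ 101, 32^16 ≡ 153, 32^32 ≡ 16, 32^64 ≡ 99, 32^128 ≡ 67 (mod 157).
Test 32^d mod 157 for each divisor d in increasing order:
32^1 ≡ 32
32^2 ≡ 82
32^3 = 32^2·32^1 ≡ 112
32^4 ≡ 130
32^6 = 32^4·32^2 ≡ 141
32^12 = 32^8·32^4 ≡ 99
32^13 = 32^8·32^4·32^1 ≡ 28
32^26 = 32^16·32^8·32^2 ≡ 156
32^39 = 32^32·32^4·32^2·32^1 ≡ 129
32^52 = 32^32·32^16·32^4 ≡ 1  ← first divisor giving 1
The order is 52.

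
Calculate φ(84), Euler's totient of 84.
24

84 = 2^2 × 3 × 7
φ(n) = n × ∏(1 - 1/p) for each prime p dividing n
φ(84) = 84 × (1 - 1/2) × (1 - 1/3) × (1 - 1/7) = 24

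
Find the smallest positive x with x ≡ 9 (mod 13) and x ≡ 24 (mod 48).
360

Using Chinese Remainder Theorem:
M = 13 × 48 = 624
M1 = 48, M2 = 13
y1 = 48^(-1) mod 13 = 3
y2 = 13^(-1) mod 48 = 37
x = (9×48×3 + 24×13×37) mod 624 = 360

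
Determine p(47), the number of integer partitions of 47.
124754

p(n) counts ways to write n as a sum of positive integers (order ignored).
Euler's pentagonal recurrence: p(k) = p(k-1) + p(k-2) - p(k-5) - p(k-7) + p(k-12) + p(k-15) - ... (offsets j(3j∓1)/2, signs ++--, p(0)=1, p(<0)=0).
DP table for k = 0..46: p(0)=1, p(1)=1, p(2)=2, p(3)=3, p(4)=5, p(5)=7, p(6)=11, p(7)=15, p(8)=22, p(9)=30, p(10)=42, p(11)=56, p(12)=77, p(13)=101, p(14)=135, p(15)=176, p(16)=231, p(17)=297, p(18)=385, p(19)=490, p(20)=627, p(21)=792, p(22)=1002, p(23)=1255, p(24)=1575, p(25)=1958, p(26)=2436, p(27)=3010, p(28)=3718, p(29)=4565, p(30)=5604, p(31)=6842, p(32)=8349, p(33)=10143, p(34)=12310, p(35)=14883, p(36)=17977, p(37)=21637, p(38)=26015, p(39)=31185, p(40)=37338, p(41)=44583, p(42)=53174, p(43)=63261, p(44)=75175, p(45)=89134, p(46)=105558.
Final step: p(47) = p(46) + p(45) - p(42) - p(40) + p(35) + p(32) - p(25) - p(21) + p(12) + p(7)
= 105558 + 89134 - 53174 - 37338 + 14883 + 8349 - 1958 - 792 + 77 + 15
= 124754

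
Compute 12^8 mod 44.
12

Repeated squaring. Binary of 8 = 1000.
12^1 ≡ 12 (mod 44); 12^2 ≡ 12 (mod 44); 12^4 ≡ 12 (mod 44); 12^8 ≡ 12 (mod 44)
12^8 = 12^8 ≡ 12 (mod 44)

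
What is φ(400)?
160

400 = 2^4 × 5^2
φ(n) = n × ∏(1 - 1/p) for each prime p dividing n
φ(400) = 400 × (1 - 1/2) × (1 - 1/5) = 160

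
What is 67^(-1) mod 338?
111

gcd(67, 338) = 1, so the inverse exists.
Extended Euclidean algorithm on (338, 67):
338 = 5 × 67 + 3  ⟹  3 = (1)·338 + (-5)·67
67 = 22 × 3 + 1  ⟹  1 = (-22)·338 + (111)·67
So (111)·67 ≡ 1 (mod 338), i.e. 67^(-1) ≡ 111 (mod 338).
Check: 67 × 111 = 7437 ≡ 1 (mod 338)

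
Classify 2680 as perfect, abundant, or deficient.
abundant

Proper divisors of 2680: sum = 1 + 2 + 4 + 5 + 8 + 10 + 20 + 40 + 67 + 134 + 268 + 335 + 536 + 670 + 1340 = 3440
Since 3440 > 2680, 2680 is abundant.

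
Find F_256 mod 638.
525

Matrix identity: Q^n = [[F_(n+1), F_n], [F_n, F_(n-1)]] with Q = [[1,1],[1,0]].
n = 256 = 100000000₂. Square-and-multiply, entries mod 638:
Q^1 = [[1,1],[1,0]]
Q^2 = (Q^1)² = [[2,1],[1,1]]
Q^4 = (Q^2)² = [[5,3],[3,2]]
Q^8 = (Q^4)² = [[34,21],[21,13]]
Q^16 = (Q^8)² = [[321,349],[349,610]]
Q^32 = (Q^16)² = [[266,177],[177,89]]
Q^64 = (Q^32)² = [[5,311],[311,332]]
Q^128 = (Q^64)² = [[408,175],[175,233]]
Q^256 = (Q^128)² = [[585,525],[525,60]]
F_256 mod 638 = Q^256[0][1] = 525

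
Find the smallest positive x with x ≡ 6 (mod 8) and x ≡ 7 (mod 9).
70

Using Chinese Remainder Theorem:
M = 8 × 9 = 72
M1 = 9, M2 = 8
y1 = 9^(-1) mod 8 = 1
y2 = 8^(-1) mod 9 = 8
x = (6×9×1 + 7×8×8) mod 72 = 70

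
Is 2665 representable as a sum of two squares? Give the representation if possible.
8² + 51² (a=8, b=51)

Factorization: 2665 = 5 × 13 × 41
By Fermat: n is sum of two squares iff every prime p ≡ 3 (mod 4) appears to even power.
All primes ≡ 3 (mod 4) appear to even power.
Search a = 0, 1, 2, … for 2665 - a² a perfect square: first hit at a = 8: 2665 - 64 = 2601 = 51².
2665 = 8² + 51² = 64 + 2601 ✓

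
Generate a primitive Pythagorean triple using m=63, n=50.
(1469, 6300, 6469)

Euclid's formula: a = m² - n², b = 2mn, c = m² + n²
m = 63, n = 50
a = 63² - 50² = 3969 - 2500 = 1469
b = 2 × 63 × 50 = 6300
c = 63² + 50² = 3969 + 2500 = 6469
Verification: 1469² + 6300² = 2157961 + 39690000 = 41847961 = 6469² ✓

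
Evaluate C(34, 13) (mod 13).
2

Using Lucas' theorem:
Write n=34 and k=13 in base 13:
n in base 13: [2, 8]
k in base 13: [1, 0]
C(34,13) mod 13 = ∏ C(n_i, k_i) mod 13
Digit binomials (mod 13): C(2,1) = 2; C(8,0) = 1
Product: 2 × 1 = 2 ≡ 2 (mod 13)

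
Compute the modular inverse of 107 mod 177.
134

gcd(107, 177) = 1, so the inverse exists.
Extended Euclidean algorithm on (177, 107):
177 = 1 × 107 + 70  ⟹  70 = (1)·177 + (-1)·107
107 = 1 × 70 + 37  ⟹  37 = (-1)·177 + (2)·107
70 = 1 × 37 + 33  ⟹  33 = (2)·177 + (-3)·107
37 = 1 × 33 + 4  ⟹  4 = (-3)·177 + (5)·107
33 = 8 × 4 + 1  ⟹  1 = (26)·177 + (-43)·107
So (-43)·107 ≡ 1 (mod 177), i.e. 107^(-1) ≡ -43 ≡ 134 (mod 177).
Check: 107 × 134 = 14338 ≡ 1 (mod 177)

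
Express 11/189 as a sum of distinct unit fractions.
1/18 + 1/378

Greedy algorithm:
11/189: ceiling(189/11) = 18, use 1/18
1/378: ceiling(378/1) = 378, use 1/378
Result: 11/189 = 1/18 + 1/378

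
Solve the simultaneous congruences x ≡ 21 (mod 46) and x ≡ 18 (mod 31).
297

Using Chinese Remainder Theorem:
M = 46 × 31 = 1426
M1 = 31, M2 = 46
y1 = 31^(-1) mod 46 = 3
y2 = 46^(-1) mod 31 = 29
x = (21×31×3 + 18×46×29) mod 1426 = 297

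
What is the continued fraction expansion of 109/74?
[1; 2, 8, 1, 3]

Euclidean algorithm steps:
109 = 1 × 74 + 35
74 = 2 × 35 + 4
35 = 8 × 4 + 3
4 = 1 × 3 + 1
3 = 3 × 1 + 0
Continued fraction: [1; 2, 8, 1, 3]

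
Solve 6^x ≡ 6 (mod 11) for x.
1

Baby-step giant-step with step n = ⌈√11⌉ = 4.
Baby steps 6^j mod 11 (j:value) for j=0..3: 0:1, 1:6, 2:3, 3:7.
h = 6 is already in the table at j=1, so x = 1.
Check: 6^1 ≡ 6 (mod 11).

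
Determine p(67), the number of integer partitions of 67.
2679689

p(n) counts ways to write n as a sum of positive integers (order ignored).
Euler's pentagonal recurrence: p(k) = p(k-1) + p(k-2) - p(k-5) - p(k-7) + p(k-12) + p(k-15) - ... (offsets j(3j∓1)/2, signs ++--, p(0)=1, p(<0)=0).
DP table for k = 0..66: p(0)=1, p(1)=1, p(2)=2, p(3)=3, p(4)=5, p(5)=7, p(6)=11, p(7)=15, p(8)=22, p(9)=30, p(10)=42, p(11)=56, p(12)=77, p(13)=101, p(14)=135, p(15)=176, p(16)=231, p(17)=297, p(18)=385, p(19)=490, p(20)=627, p(21)=792, p(22)=1002, p(23)=1255, p(24)=1575, p(25)=1958, p(26)=2436, p(27)=3010, p(28)=3718, p(29)=4565, p(30)=5604, p(31)=6842, p(32)=8349, p(33)=10143, p(34)=12310, p(35)=14883, p(36)=17977, p(37)=21637, p(38)=26015, p(39)=31185, p(40)=37338, p(41)=44583, p(42)=53174, p(43)=63261, p(44)=75175, p(45)=89134, p(46)=105558, p(47)=124754, p(48)=147273, p(49)=173525, p(50)=204226, p(51)=239943, p(52)=281589, p(53)=329931, p(54)=386155, p(55)=451276, p(56)=526823, p(57)=614154, p(58)=715220, p(59)=831820, p(60)=966467, p(61)=1121505, p(62)=1300156, p(63)=1505499, p(64)=1741630, p(65)=2012558, p(66)=2323520.
Final step: p(67) = p(66) + p(65) - p(62) - p(60) + p(55) + p(52) - p(45) - p(41) + p(32) + p(27) - p(16) - p(10)
= 2323520 + 2012558 - 1300156 - 966467 + 451276 + 281589 - 89134 - 44583 + 8349 + 3010 - 231 - 42
= 2679689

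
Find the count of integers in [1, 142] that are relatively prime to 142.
70

142 = 2 × 71
φ(n) = n × ∏(1 - 1/p) for each prime p dividing n
φ(142) = 142 × (1 - 1/2) × (1 - 1/71) = 70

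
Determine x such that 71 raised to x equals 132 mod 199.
186

Baby-step giant-step with step n = ⌈√199⌉ = 15.
Baby steps 71^j mod 199 (j:value) for j=0..14: 0:1, 1:71, 2:66, 3:109, 4:177, 5:30, 6:140, 7:189, 8:86, 9:136, 10:104, 11:21, 12:98, 13:192, 14:100.
Giant-step multiplier: 71^(-15) ≡ 71^(198-15) = 71^183 ≡ 171 (mod 199).
Giant steps γ_i = 132·171^i mod 199: γ_0=132, γ_1=85, γ_2=8, γ_3=174, γ_4=103, γ_5=101, γ_6=157, γ_7=181, γ_8=106, γ_9=17, γ_10=121, γ_11=194, γ_12=140 (in table at j=6).
x = i·n + j = 12·15 + 6 = 186.
Check: 71^186 ≡ 132 (mod 199).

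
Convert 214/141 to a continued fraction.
[1; 1, 1, 13, 1, 1, 2]

Euclidean algorithm steps:
214 = 1 × 141 + 73
141 = 1 × 73 + 68
73 = 1 × 68 + 5
68 = 13 × 5 + 3
5 = 1 × 3 + 2
3 = 1 × 2 + 1
2 = 2 × 1 + 0
Continued fraction: [1; 1, 1, 13, 1, 1, 2]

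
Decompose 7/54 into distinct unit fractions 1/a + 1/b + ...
1/8 + 1/216

Greedy algorithm:
7/54: ceiling(54/7) = 8, use 1/8
1/216: ceiling(216/1) = 216, use 1/216
Result: 7/54 = 1/8 + 1/216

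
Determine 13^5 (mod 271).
23

Repeated squaring. Binary of 5 = 101.
13^1 ≡ 13 (mod 271); 13^2 ≡ 169 (mod 271); 13^4 ≡ 106 (mod 271)
13^5 = 13^1 × 13^4 ≡ 23 (mod 271)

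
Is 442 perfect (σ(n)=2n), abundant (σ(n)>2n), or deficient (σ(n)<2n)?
deficient

Proper divisors of 442: sum = 1 + 2 + 13 + 17 + 26 + 34 + 221 = 314
Since 314 < 442, 442 is deficient.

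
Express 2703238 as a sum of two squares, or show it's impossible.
Not possible

Factorization: 2703238 = 2 × 17 × 43^3
By Fermat: n is sum of two squares iff every prime p ≡ 3 (mod 4) appears to even power.
Prime(s) ≡ 3 (mod 4) with odd exponent: [(43, 3)]
Therefore 2703238 cannot be expressed as a² + b².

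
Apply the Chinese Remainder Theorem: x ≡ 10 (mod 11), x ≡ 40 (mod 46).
362

Using Chinese Remainder Theorem:
M = 11 × 46 = 506
M1 = 46, M2 = 11
y1 = 46^(-1) mod 11 = 6
y2 = 11^(-1) mod 46 = 21
x = (10×46×6 + 40×11×21) mod 506 = 362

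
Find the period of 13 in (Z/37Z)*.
36

37 is prime, so ord(13) divides φ(37) = 36.
Divisors of 36: 1, 2, 3, 4, 6, 9, 12, 18, 36.
Repeated squaring: 13^1 ≡ 13, 13^2 ≡ 21, 13^4 ≡ 34, 13^8 ≡ 9, 13^16 ≡ 7, 13^32 ≡ 12 (mod 37).
Test 13^d mod 37 for each divisor d in increasing order:
13^1 ≡ 13
13^2 ≡ 21
13^3 = 13^2·13^1 ≡ 14
13^4 ≡ 34
13^6 = 13^4·13^2 ≡ 11
13^9 = 13^8·13^1 ≡ 6
13^12 = 13^8·13^4 ≡ 10
13^18 = 13^16·13^2 ≡ 36
13^36 = 13^32·13^4 ≡ 1  ← first divisor giving 1
The order is 36.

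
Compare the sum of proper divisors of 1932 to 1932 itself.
abundant

Proper divisors of 1932: sum = 1 + 2 + 3 + 4 + 6 + 7 + 12 + 14 + ... + 322 + 483 + 644 + 966 (23 divisors) = 3444
Since 3444 > 1932, 1932 is abundant.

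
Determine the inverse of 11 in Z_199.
181

gcd(11, 199) = 1, so the inverse exists.
Extended Euclidean algorithm on (199, 11):
199 = 18 × 11 + 1  ⟹  1 = (1)·199 + (-18)·11
So (-18)·11 ≡ 1 (mod 199), i.e. 11^(-1) ≡ -18 ≡ 181 (mod 199).
Check: 11 × 181 = 1991 ≡ 1 (mod 199)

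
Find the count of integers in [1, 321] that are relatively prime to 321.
212

321 = 3 × 107
φ(n) = n × ∏(1 - 1/p) for each prime p dividing n
φ(321) = 321 × (1 - 1/3) × (1 - 1/107) = 212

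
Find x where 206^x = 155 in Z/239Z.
172

Baby-step giant-step with step n = ⌈√239⌉ = 16.
Baby steps 206^j mod 239 (j:value) for j=0..15: 0:1, 1:206, 2:133, 3:152, 4:3, 5:140, 6:160, 7:217, 8:9, 9:181, 10:2, 11:173, 12:27, 13:65, 14:6, 15:41.
Giant-step multiplier: 206^(-16) ≡ 206^(238-16) = 206^222 ≡ 180 (mod 239).
Giant steps γ_i = 155·180^i mod 239: γ_0=155, γ_1=176, γ_2=132, γ_3=99, γ_4=134, γ_5=220, γ_6=165, γ_7=64, γ_8=48, γ_9=36, γ_10=27 (in table at j=12).
x = i·n + j = 10·16 + 12 = 172.
Check: 206^172 ≡ 155 (mod 239).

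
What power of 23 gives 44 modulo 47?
27

Baby-step giant-step with step n = ⌈√47⌉ = 7.
Baby steps 23^j mod 47 (j:value) for j=0..6: 0:1, 1:23, 2:12, 3:41, 4:3, 5:22, 6:36.
Giant-step multiplier: 23^(-7) ≡ 23^(46-7) = 23^39 ≡ 13 (mod 47).
Giant steps γ_i = 44·13^i mod 47: γ_0=44, γ_1=8, γ_2=10, γ_3=36 (in table at j=6).
x = i·n + j = 3·7 + 6 = 27.
Check: 23^27 ≡ 44 (mod 47).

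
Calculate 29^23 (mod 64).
21

Repeated squaring. Binary of 23 = 10111.
29^1 ≡ 29 (mod 64); 29^2 ≡ 9 (mod 64); 29^4 ≡ 17 (mod 64); 29^8 ≡ 33 (mod 64); 29^16 ≡ 1 (mod 64)
29^23 = 29^1 × 29^2 × 29^4 × 29^16 ≡ 21 (mod 64)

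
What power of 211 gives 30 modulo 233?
182

Baby-step giant-step with step n = ⌈√233⌉ = 16.
Baby steps 211^j mod 233 (j:value) for j=0..15: 0:1, 1:211, 2:18, 3:70, 4:91, 5:95, 6:7, 7:79, 8:126, 9:24, 10:171, 11:199, 12:49, 13:87, 14:183, 15:168.
Giant-step multiplier: 211^(-16) ≡ 211^(232-16) = 211^216 ≡ 51 (mod 233).
Giant steps γ_i = 30·51^i mod 233: γ_0=30, γ_1=132, γ_2=208, γ_3=123, γ_4=215, γ_5=14, γ_6=15, γ_7=66, γ_8=104, γ_9=178, γ_10=224, γ_11=7 (in table at j=6).
x = i·n + j = 11·16 + 6 = 182.
Check: 211^182 ≡ 30 (mod 233).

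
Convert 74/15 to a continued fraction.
[4; 1, 14]

Euclidean algorithm steps:
74 = 4 × 15 + 14
15 = 1 × 14 + 1
14 = 14 × 1 + 0
Continued fraction: [4; 1, 14]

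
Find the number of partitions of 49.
173525

p(n) counts ways to write n as a sum of positive integers (order ignored).
Euler's pentagonal recurrence: p(k) = p(k-1) + p(k-2) - p(k-5) - p(k-7) + p(k-12) + p(k-15) - ... (offsets j(3j∓1)/2, signs ++--, p(0)=1, p(<0)=0).
DP table for k = 0..48: p(0)=1, p(1)=1, p(2)=2, p(3)=3, p(4)=5, p(5)=7, p(6)=11, p(7)=15, p(8)=22, p(9)=30, p(10)=42, p(11)=56, p(12)=77, p(13)=101, p(14)=135, p(15)=176, p(16)=231, p(17)=297, p(18)=385, p(19)=490, p(20)=627, p(21)=792, p(22)=1002, p(23)=1255, p(24)=1575, p(25)=1958, p(26)=2436, p(27)=3010, p(28)=3718, p(29)=4565, p(30)=5604, p(31)=6842, p(32)=8349, p(33)=10143, p(34)=12310, p(35)=14883, p(36)=17977, p(37)=21637, p(38)=26015, p(39)=31185, p(40)=37338, p(41)=44583, p(42)=53174, p(43)=63261, p(44)=75175, p(45)=89134, p(46)=105558, p(47)=124754, p(48)=147273.
Final step: p(49) = p(48) + p(47) - p(44) - p(42) + p(37) + p(34) - p(27) - p(23) + p(14) + p(9)
= 147273 + 124754 - 75175 - 53174 + 21637 + 12310 - 3010 - 1255 + 135 + 30
= 173525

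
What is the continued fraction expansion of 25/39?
[0; 1, 1, 1, 3, 1, 2]

Euclidean algorithm steps:
25 = 0 × 39 + 25
39 = 1 × 25 + 14
25 = 1 × 14 + 11
14 = 1 × 11 + 3
11 = 3 × 3 + 2
3 = 1 × 2 + 1
2 = 2 × 1 + 0
Continued fraction: [0; 1, 1, 1, 3, 1, 2]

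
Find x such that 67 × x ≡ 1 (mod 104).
59

gcd(67, 104) = 1, so the inverse exists.
Extended Euclidean algorithm on (104, 67):
104 = 1 × 67 + 37  ⟹  37 = (1)·104 + (-1)·67
67 = 1 × 37 + 30  ⟹  30 = (-1)·104 + (2)·67
37 = 1 × 30 + 7  ⟹  7 = (2)·104 + (-3)·67
30 = 4 × 7 + 2  ⟹  2 = (-9)·104 + (14)·67
7 = 3 × 2 + 1  ⟹  1 = (29)·104 + (-45)·67
So (-45)·67 ≡ 1 (mod 104), i.e. 67^(-1) ≡ -45 ≡ 59 (mod 104).
Check: 67 × 59 = 3953 ≡ 1 (mod 104)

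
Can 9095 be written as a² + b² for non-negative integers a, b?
Not possible

Factorization: 9095 = 5 × 17 × 107
By Fermat: n is sum of two squares iff every prime p ≡ 3 (mod 4) appears to even power.
Prime(s) ≡ 3 (mod 4) with odd exponent: [(107, 1)]
Therefore 9095 cannot be expressed as a² + b².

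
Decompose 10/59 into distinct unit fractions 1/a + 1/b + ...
1/6 + 1/354

Greedy algorithm:
10/59: ceiling(59/10) = 6, use 1/6
1/354: ceiling(354/1) = 354, use 1/354
Result: 10/59 = 1/6 + 1/354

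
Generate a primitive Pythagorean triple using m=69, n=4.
(4745, 552, 4777)

Euclid's formula: a = m² - n², b = 2mn, c = m² + n²
m = 69, n = 4
a = 69² - 4² = 4761 - 16 = 4745
b = 2 × 69 × 4 = 552
c = 69² + 4² = 4761 + 16 = 4777
Verification: 4745² + 552² = 22515025 + 304704 = 22819729 = 4777² ✓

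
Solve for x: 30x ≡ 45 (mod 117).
x ≡ 21 (mod 39)

gcd(30, 117) = 3, which divides 45, so solutions exist.
Divide through by 3: 10x ≡ 15 (mod 39).
Find 10^(-1) mod 39 by the extended Euclidean algorithm:
39 = 3 × 10 + 9  ⟹  9 = (1)·39 + (-3)·10
10 = 1 × 9 + 1  ⟹  1 = (-1)·39 + (4)·10
So (4)·10 ≡ 1 (mod 39), i.e. 10^(-1) ≡ 4 (mod 39).
x ≡ 4 × 15 = 60 ≡ 21 (mod 39).
Check: 30 × 21 = 630 ≡ 45 (mod 117).
x ≡ 21 (mod 39), giving 3 solutions mod 117.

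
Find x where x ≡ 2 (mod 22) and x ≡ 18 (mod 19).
398

Using Chinese Remainder Theorem:
M = 22 × 19 = 418
M1 = 19, M2 = 22
y1 = 19^(-1) mod 22 = 7
y2 = 22^(-1) mod 19 = 13
x = (2×19×7 + 18×22×13) mod 418 = 398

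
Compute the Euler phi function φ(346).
172

346 = 2 × 173
φ(n) = n × ∏(1 - 1/p) for each prime p dividing n
φ(346) = 346 × (1 - 1/2) × (1 - 1/173) = 172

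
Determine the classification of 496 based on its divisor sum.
perfect

Proper divisors of 496: sum = 1 + 2 + 4 + 8 + 16 + 31 + 62 + 124 + 248 = 496
Since 496 = 496, 496 is perfect.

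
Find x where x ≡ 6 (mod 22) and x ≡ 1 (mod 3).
28

Using Chinese Remainder Theorem:
M = 22 × 3 = 66
M1 = 3, M2 = 22
y1 = 3^(-1) mod 22 = 15
y2 = 22^(-1) mod 3 = 1
x = (6×3×15 + 1×22×1) mod 66 = 28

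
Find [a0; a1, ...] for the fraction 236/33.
[7; 6, 1, 1, 2]

Euclidean algorithm steps:
236 = 7 × 33 + 5
33 = 6 × 5 + 3
5 = 1 × 3 + 2
3 = 1 × 2 + 1
2 = 2 × 1 + 0
Continued fraction: [7; 6, 1, 1, 2]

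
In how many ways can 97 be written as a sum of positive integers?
133230930

p(n) counts ways to write n as a sum of positive integers (order ignored).
Euler's pentagonal recurrence: p(k) = p(k-1) + p(k-2) - p(k-5) - p(k-7) + p(k-12) + p(k-15) - ... (offsets j(3j∓1)/2, signs ++--, p(0)=1, p(<0)=0).
DP table for k = 0..96: p(0)=1, p(1)=1, p(2)=2, p(3)=3, p(4)=5, p(5)=7, p(6)=11, p(7)=15, p(8)=22, p(9)=30, p(10)=42, p(11)=56, p(12)=77, p(13)=101, p(14)=135, p(15)=176, p(16)=231, p(17)=297, p(18)=385, p(19)=490, p(20)=627, p(21)=792, p(22)=1002, p(23)=1255, p(24)=1575, p(25)=1958, p(26)=2436, p(27)=3010, p(28)=3718, p(29)=4565, p(30)=5604, p(31)=6842, p(32)=8349, p(33)=10143, p(34)=12310, p(35)=14883, p(36)=17977, p(37)=21637, p(38)=26015, p(39)=31185, p(40)=37338, p(41)=44583, p(42)=53174, p(43)=63261, p(44)=75175, p(45)=89134, p(46)=105558, p(47)=124754, p(48)=147273, p(49)=173525, p(50)=204226, p(51)=239943, p(52)=281589, p(53)=329931, p(54)=386155, p(55)=451276, p(56)=526823, p(57)=614154, p(58)=715220, p(59)=831820, p(60)=966467, p(61)=1121505, p(62)=1300156, p(63)=1505499, p(64)=1741630, p(65)=2012558, p(66)=2323520, p(67)=2679689, p(68)=3087735, p(69)=3554345, p(70)=4087968, p(71)=4697205, p(72)=5392783, p(73)=6185689, p(74)=7089500, p(75)=8118264, p(76)=9289091, p(77)=10619863, p(78)=12132164, p(79)=13848650, p(80)=15796476, p(81)=18004327, p(82)=20506255, p(83)=23338469, p(84)=26543660, p(85)=30167357, p(86)=34262962, p(87)=38887673, p(88)=44108109, p(89)=49995925, p(90)=56634173, p(91)=64112359, p(92)=72533807, p(93)=82010177, p(94)=92669720, p(95)=104651419, p(96)=118114304.
Final step: p(97) = p(96) + p(95) - p(92) - p(90) + p(85) + p(82) - p(75) - p(71) + p(62) + p(57) - p(46) - p(40) + p(27) + p(20) - p(5)
= 118114304 + 104651419 - 72533807 - 56634173 + 30167357 + 20506255 - 8118264 - 4697205 + 1300156 + 614154 - 105558 - 37338 + 3010 + 627 - 7
= 133230930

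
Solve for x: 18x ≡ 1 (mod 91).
86

gcd(18, 91) = 1, so the inverse exists.
Extended Euclidean algorithm on (91, 18):
91 = 5 × 18 + 1  ⟹  1 = (1)·91 + (-5)·18
So (-5)·18 ≡ 1 (mod 91), i.e. 18^(-1) ≡ -5 ≡ 86 (mod 91).
Check: 18 × 86 = 1548 ≡ 1 (mod 91)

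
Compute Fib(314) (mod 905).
67

Matrix identity: Q^n = [[F_(n+1), F_n], [F_n, F_(n-1)]] with Q = [[1,1],[1,0]].
n = 314 = 100111010₂. Square-and-multiply, entries mod 905:
Q^1 = [[1,1],[1,0]]
Q^2 = (Q^1)² = [[2,1],[1,1]]
Q^4 = (Q^2)² = [[5,3],[3,2]]
Q^9 = (Q^4)²·Q = [[55,34],[34,21]]
Q^19 = (Q^9)²·Q = [[430,561],[561,774]]
Q^39 = (Q^19)²·Q = [[375,61],[61,314]]
Q^78 = (Q^39)² = [[451,399],[399,52]]
Q^157 = (Q^78)²·Q = [[389,602],[602,692]]
Q^314 = (Q^157)² = [[590,67],[67,523]]
F_314 mod 905 = Q^314[0][1] = 67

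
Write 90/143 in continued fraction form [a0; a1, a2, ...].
[0; 1, 1, 1, 2, 3, 5]

Euclidean algorithm steps:
90 = 0 × 143 + 90
143 = 1 × 90 + 53
90 = 1 × 53 + 37
53 = 1 × 37 + 16
37 = 2 × 16 + 5
16 = 3 × 5 + 1
5 = 5 × 1 + 0
Continued fraction: [0; 1, 1, 1, 2, 3, 5]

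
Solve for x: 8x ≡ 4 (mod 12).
x ≡ 2 (mod 3)

gcd(8, 12) = 4, which divides 4, so solutions exist.
Divide through by 4: 2x ≡ 1 (mod 3).
Find 2^(-1) mod 3 by the extended Euclidean algorithm:
3 = 1 × 2 + 1  ⟹  1 = (1)·3 + (-1)·2
So (-1)·2 ≡ 1 (mod 3), i.e. 2^(-1) ≡ -1 ≡ 2 (mod 3).
x ≡ 2 × 1 = 2 ≡ 2 (mod 3).
Check: 8 × 2 = 16 ≡ 4 (mod 12).
x ≡ 2 (mod 3), giving 4 solutions mod 12.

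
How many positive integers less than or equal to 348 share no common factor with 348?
112

348 = 2^2 × 3 × 29
φ(n) = n × ∏(1 - 1/p) for each prime p dividing n
φ(348) = 348 × (1 - 1/2) × (1 - 1/3) × (1 - 1/29) = 112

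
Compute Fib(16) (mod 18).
15

Matrix identity: Q^n = [[F_(n+1), F_n], [F_n, F_(n-1)]] with Q = [[1,1],[1,0]].
n = 16 = 10000₂. Square-and-multiply, entries mod 18:
Q^1 = [[1,1],[1,0]]
Q^2 = (Q^1)² = [[2,1],[1,1]]
Q^4 = (Q^2)² = [[5,3],[3,2]]
Q^8 = (Q^4)² = [[16,3],[3,13]]
Q^16 = (Q^8)² = [[13,15],[15,16]]
F_16 mod 18 = Q^16[0][1] = 15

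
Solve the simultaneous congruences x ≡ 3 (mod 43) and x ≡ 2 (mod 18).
218

Using Chinese Remainder Theorem:
M = 43 × 18 = 774
M1 = 18, M2 = 43
y1 = 18^(-1) mod 43 = 12
y2 = 43^(-1) mod 18 = 13
x = (3×18×12 + 2×43×13) mod 774 = 218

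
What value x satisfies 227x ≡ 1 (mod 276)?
107

gcd(227, 276) = 1, so the inverse exists.
Extended Euclidean algorithm on (276, 227):
276 = 1 × 227 + 49  ⟹  49 = (1)·276 + (-1)·227
227 = 4 × 49 + 31  ⟹  31 = (-4)·276 + (5)·227
49 = 1 × 31 + 18  ⟹  18 = (5)·276 + (-6)·227
31 = 1 × 18 + 13  ⟹  13 = (-9)·276 + (11)·227
18 = 1 × 13 + 5  ⟹  5 = (14)·276 + (-17)·227
13 = 2 × 5 + 3  ⟹  3 = (-37)·276 + (45)·227
5 = 1 × 3 + 2  ⟹  2 = (51)·276 + (-62)·227
3 = 1 × 2 + 1  ⟹  1 = (-88)·276 + (107)·227
So (107)·227 ≡ 1 (mod 276), i.e. 227^(-1) ≡ 107 (mod 276).
Check: 227 × 107 = 24289 ≡ 1 (mod 276)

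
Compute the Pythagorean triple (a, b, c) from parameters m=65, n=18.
(3901, 2340, 4549)

Euclid's formula: a = m² - n², b = 2mn, c = m² + n²
m = 65, n = 18
a = 65² - 18² = 4225 - 324 = 3901
b = 2 × 65 × 18 = 2340
c = 65² + 18² = 4225 + 324 = 4549
Verification: 3901² + 2340² = 15217801 + 5475600 = 20693401 = 4549² ✓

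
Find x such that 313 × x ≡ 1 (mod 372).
145

gcd(313, 372) = 1, so the inverse exists.
Extended Euclidean algorithm on (372, 313):
372 = 1 × 313 + 59  ⟹  59 = (1)·372 + (-1)·313
313 = 5 × 59 + 18  ⟹  18 = (-5)·372 + (6)·313
59 = 3 × 18 + 5  ⟹  5 = (16)·372 + (-19)·313
18 = 3 × 5 + 3  ⟹  3 = (-53)·372 + (63)·313
5 = 1 × 3 + 2  ⟹  2 = (69)·372 + (-82)·313
3 = 1 × 2 + 1  ⟹  1 = (-122)·372 + (145)·313
So (145)·313 ≡ 1 (mod 372), i.e. 313^(-1) ≡ 145 (mod 372).
Check: 313 × 145 = 45385 ≡ 1 (mod 372)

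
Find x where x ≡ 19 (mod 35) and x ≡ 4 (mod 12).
124

Using Chinese Remainder Theorem:
M = 35 × 12 = 420
M1 = 12, M2 = 35
y1 = 12^(-1) mod 35 = 3
y2 = 35^(-1) mod 12 = 11
x = (19×12×3 + 4×35×11) mod 420 = 124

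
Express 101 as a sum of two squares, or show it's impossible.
1² + 10² (a=1, b=10)

Factorization: 101 = 101
By Fermat: n is sum of two squares iff every prime p ≡ 3 (mod 4) appears to even power.
All primes ≡ 3 (mod 4) appear to even power.
Search a = 0, 1, 2, … for 101 - a² a perfect square: first hit at a = 1: 101 - 1 = 100 = 10².
101 = 1² + 10² = 1 + 100 ✓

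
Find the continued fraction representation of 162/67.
[2; 2, 2, 1, 1, 5]

Euclidean algorithm steps:
162 = 2 × 67 + 28
67 = 2 × 28 + 11
28 = 2 × 11 + 6
11 = 1 × 6 + 5
6 = 1 × 5 + 1
5 = 5 × 1 + 0
Continued fraction: [2; 2, 2, 1, 1, 5]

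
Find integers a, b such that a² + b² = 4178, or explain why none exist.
37² + 53² (a=37, b=53)

Factorization: 4178 = 2 × 2089
By Fermat: n is sum of two squares iff every prime p ≡ 3 (mod 4) appears to even power.
All primes ≡ 3 (mod 4) appear to even power.
Search a = 0, 1, 2, … for 4178 - a² a perfect square: first hit at a = 37: 4178 - 1369 = 2809 = 53².
4178 = 37² + 53² = 1369 + 2809 ✓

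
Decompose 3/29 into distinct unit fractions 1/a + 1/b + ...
1/10 + 1/290

Greedy algorithm:
3/29: ceiling(29/3) = 10, use 1/10
1/290: ceiling(290/1) = 290, use 1/290
Result: 3/29 = 1/10 + 1/290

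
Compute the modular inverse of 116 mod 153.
62

gcd(116, 153) = 1, so the inverse exists.
Extended Euclidean algorithm on (153, 116):
153 = 1 × 116 + 37  ⟹  37 = (1)·153 + (-1)·116
116 = 3 × 37 + 5  ⟹  5 = (-3)·153 + (4)·116
37 = 7 × 5 + 2  ⟹  2 = (22)·153 + (-29)·116
5 = 2 × 2 + 1  ⟹  1 = (-47)·153 + (62)·116
So (62)·116 ≡ 1 (mod 153), i.e. 116^(-1) ≡ 62 (mod 153).
Check: 116 × 62 = 7192 ≡ 1 (mod 153)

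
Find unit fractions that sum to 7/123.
1/18 + 1/738

Greedy algorithm:
7/123: ceiling(123/7) = 18, use 1/18
1/738: ceiling(738/1) = 738, use 1/738
Result: 7/123 = 1/18 + 1/738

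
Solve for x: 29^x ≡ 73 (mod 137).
112

Baby-step giant-step with step n = ⌈√137⌉ = 12.
Baby steps 29^j mod 137 (j:value) for j=0..11: 0:1, 1:29, 2:19, 3:3, 4:87, 5:57, 6:9, 7:124, 8:34, 9:27, 10:98, 11:102.
Giant-step multiplier: 29^(-12) ≡ 29^(136-12) = 29^124 ≡ 22 (mod 137).
Giant steps γ_i = 73·22^i mod 137: γ_0=73, γ_1=99, γ_2=123, γ_3=103, γ_4=74, γ_5=121, γ_6=59, γ_7=65, γ_8=60, γ_9=87 (in table at j=4).
x = i·n + j = 9·12 + 4 = 112.
Check: 29^112 ≡ 73 (mod 137).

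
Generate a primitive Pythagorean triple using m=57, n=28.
(2465, 3192, 4033)

Euclid's formula: a = m² - n², b = 2mn, c = m² + n²
m = 57, n = 28
a = 57² - 28² = 3249 - 784 = 2465
b = 2 × 57 × 28 = 3192
c = 57² + 28² = 3249 + 784 = 4033
Verification: 2465² + 3192² = 6076225 + 10188864 = 16265089 = 4033² ✓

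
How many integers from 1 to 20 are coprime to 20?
8

20 = 2^2 × 5
φ(n) = n × ∏(1 - 1/p) for each prime p dividing n
φ(20) = 20 × (1 - 1/2) × (1 - 1/5) = 8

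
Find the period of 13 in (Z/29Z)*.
14

29 is prime, so ord(13) divides φ(29) = 28.
Divisors of 28: 1, 2, 4, 7, 14, 28.
Repeated squaring: 13^1 ≡ 13, 13^2 ≡ 24, 13^4 ≡ 25, 13^8 ≡ 16, 13^16 ≡ 24 (mod 29).
Test 13^d mod 29 for each divisor d in increasing order:
13^1 ≡ 13
13^2 ≡ 24
13^4 ≡ 25
13^7 = 13^4·13^2·13^1 ≡ 28
13^14 = 13^8·13^4·13^2 ≡ 1  ← first divisor giving 1
The order is 14.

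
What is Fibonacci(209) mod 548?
37

Matrix identity: Q^n = [[F_(n+1), F_n], [F_n, F_(n-1)]] with Q = [[1,1],[1,0]].
n = 209 = 11010001₂. Square-and-multiply, entries mod 548:
Q^1 = [[1,1],[1,0]]
Q^3 = (Q^1)²·Q = [[3,2],[2,1]]
Q^6 = (Q^3)² = [[13,8],[8,5]]
Q^13 = (Q^6)²·Q = [[377,233],[233,144]]
Q^26 = (Q^13)² = [[234,285],[285,497]]
Q^52 = (Q^26)² = [[77,95],[95,530]]
Q^104 = (Q^52)² = [[158,125],[125,33]]
Q^209 = (Q^104)²·Q = [[348,37],[37,311]]
F_209 mod 548 = Q^209[0][1] = 37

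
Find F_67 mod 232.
205

Matrix identity: Q^n = [[F_(n+1), F_n], [F_n, F_(n-1)]] with Q = [[1,1],[1,0]].
n = 67 = 1000011₂. Square-and-multiply, entries mod 232:
Q^1 = [[1,1],[1,0]]
Q^2 = (Q^1)² = [[2,1],[1,1]]
Q^4 = (Q^2)² = [[5,3],[3,2]]
Q^8 = (Q^4)² = [[34,21],[21,13]]
Q^16 = (Q^8)² = [[205,59],[59,146]]
Q^33 = (Q^16)²·Q = [[95,34],[34,61]]
Q^67 = (Q^33)²·Q = [[173,205],[205,200]]
F_67 mod 232 = Q^67[0][1] = 205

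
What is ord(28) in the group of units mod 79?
78

79 is prime, so ord(28) divides φ(79) = 78.
Divisors of 78: 1, 2, 3, 6, 13, 26, 39, 78.
Repeated squaring: 28^1 ≡ 28, 28^2 ≡ 73, 28^4 ≡ 36, 28^8 ≡ 32, 28^16 ≡ 76, 28^32 ≡ 9, 28^64 ≡ 2 (mod 79).
Test 28^d mod 79 for each divisor d in increasing order:
28^1 ≡ 28
28^2 ≡ 73
28^3 = 28^2·28^1 ≡ 69
28^6 = 28^4·28^2 ≡ 21
28^13 = 28^8·28^4·28^1 ≡ 24
28^26 = 28^16·28^8·28^2 ≡ 23
28^39 = 28^32·28^4·28^2·28^1 ≡ 78
28^78 = 28^64·28^8·28^4·28^2 ≡ 1  ← first divisor giving 1
The order is 78.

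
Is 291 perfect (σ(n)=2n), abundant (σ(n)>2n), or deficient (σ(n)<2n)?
deficient

Proper divisors of 291: sum = 1 + 3 + 97 = 101
Since 101 < 291, 291 is deficient.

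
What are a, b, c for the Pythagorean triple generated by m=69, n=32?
(3737, 4416, 5785)

Euclid's formula: a = m² - n², b = 2mn, c = m² + n²
m = 69, n = 32
a = 69² - 32² = 4761 - 1024 = 3737
b = 2 × 69 × 32 = 4416
c = 69² + 32² = 4761 + 1024 = 5785
Verification: 3737² + 4416² = 13965169 + 19501056 = 33466225 = 5785² ✓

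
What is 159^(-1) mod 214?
35

gcd(159, 214) = 1, so the inverse exists.
Extended Euclidean algorithm on (214, 159):
214 = 1 × 159 + 55  ⟹  55 = (1)·214 + (-1)·159
159 = 2 × 55 + 49  ⟹  49 = (-2)·214 + (3)·159
55 = 1 × 49 + 6  ⟹  6 = (3)·214 + (-4)·159
49 = 8 × 6 + 1  ⟹  1 = (-26)·214 + (35)·159
So (35)·159 ≡ 1 (mod 214), i.e. 159^(-1) ≡ 35 (mod 214).
Check: 159 × 35 = 5565 ≡ 1 (mod 214)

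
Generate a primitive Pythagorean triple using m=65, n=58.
(861, 7540, 7589)

Euclid's formula: a = m² - n², b = 2mn, c = m² + n²
m = 65, n = 58
a = 65² - 58² = 4225 - 3364 = 861
b = 2 × 65 × 58 = 7540
c = 65² + 58² = 4225 + 3364 = 7589
Verification: 861² + 7540² = 741321 + 56851600 = 57592921 = 7589² ✓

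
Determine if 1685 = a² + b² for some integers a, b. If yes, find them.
2² + 41² (a=2, b=41)

Factorization: 1685 = 5 × 337
By Fermat: n is sum of two squares iff every prime p ≡ 3 (mod 4) appears to even power.
All primes ≡ 3 (mod 4) appear to even power.
Search a = 0, 1, 2, … for 1685 - a² a perfect square: first hit at a = 2: 1685 - 4 = 1681 = 41².
1685 = 2² + 41² = 4 + 1681 ✓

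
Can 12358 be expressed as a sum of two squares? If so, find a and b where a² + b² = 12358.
Not possible

Factorization: 12358 = 2 × 37 × 167
By Fermat: n is sum of two squares iff every prime p ≡ 3 (mod 4) appears to even power.
Prime(s) ≡ 3 (mod 4) with odd exponent: [(167, 1)]
Therefore 12358 cannot be expressed as a² + b².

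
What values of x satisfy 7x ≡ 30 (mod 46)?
x ≡ 24 (mod 46)

gcd(7, 46) = 1, which divides 30, so solutions exist.
Find 7^(-1) mod 46 by the extended Euclidean algorithm:
46 = 6 × 7 + 4  ⟹  4 = (1)·46 + (-6)·7
7 = 1 × 4 + 3  ⟹  3 = (-1)·46 + (7)·7
4 = 1 × 3 + 1  ⟹  1 = (2)·46 + (-13)·7
So (-13)·7 ≡ 1 (mod 46), i.e. 7^(-1) ≡ -13 ≡ 33 (mod 46).
x ≡ 33 × 30 = 990 ≡ 24 (mod 46).
Check: 7 × 24 = 168 ≡ 30 (mod 46).
Unique solution: x ≡ 24 (mod 46)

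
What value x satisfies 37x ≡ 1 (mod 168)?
109

gcd(37, 168) = 1, so the inverse exists.
Extended Euclidean algorithm on (168, 37):
168 = 4 × 37 + 20  ⟹  20 = (1)·168 + (-4)·37
37 = 1 × 20 + 17  ⟹  17 = (-1)·168 + (5)·37
20 = 1 × 17 + 3  ⟹  3 = (2)·168 + (-9)·37
17 = 5 × 3 + 2  ⟹  2 = (-11)·168 + (50)·37
3 = 1 × 2 + 1  ⟹  1 = (13)·168 + (-59)·37
So (-59)·37 ≡ 1 (mod 168), i.e. 37^(-1) ≡ -59 ≡ 109 (mod 168).
Check: 37 × 109 = 4033 ≡ 1 (mod 168)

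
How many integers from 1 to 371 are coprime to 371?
312

371 = 7 × 53
φ(n) = n × ∏(1 - 1/p) for each prime p dividing n
φ(371) = 371 × (1 - 1/7) × (1 - 1/53) = 312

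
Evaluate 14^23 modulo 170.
74

Repeated squaring. Binary of 23 = 10111.
14^1 ≡ 14 (mod 170); 14^2 ≡ 26 (mod 170); 14^4 ≡ 166 (mod 170); 14^8 ≡ 16 (mod 170); 14^16 ≡ 86 (mod 170)
14^23 = 14^1 × 14^2 × 14^4 × 14^16 ≡ 74 (mod 170)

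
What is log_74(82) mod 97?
67

Baby-step giant-step with step n = ⌈√97⌉ = 10.
Baby steps 74^j mod 97 (j:value) for j=0..9: 0:1, 1:74, 2:44, 3:55, 4:93, 5:92, 6:18, 7:71, 8:16, 9:20.
Giant-step multiplier: 74^(-10) ≡ 74^(96-10) = 74^86 ≡ 66 (mod 97).
Giant steps γ_i = 82·66^i mod 97: γ_0=82, γ_1=77, γ_2=38, γ_3=83, γ_4=46, γ_5=29, γ_6=71 (in table at j=7).
x = i·n + j = 6·10 + 7 = 67.
Check: 74^67 ≡ 82 (mod 97).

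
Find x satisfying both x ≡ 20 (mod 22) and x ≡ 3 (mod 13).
42

Using Chinese Remainder Theorem:
M = 22 × 13 = 286
M1 = 13, M2 = 22
y1 = 13^(-1) mod 22 = 17
y2 = 22^(-1) mod 13 = 3
x = (20×13×17 + 3×22×3) mod 286 = 42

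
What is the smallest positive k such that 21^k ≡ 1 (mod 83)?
41

83 is prime, so ord(21) divides φ(83) = 82.
Divisors of 82: 1, 2, 41, 82.
Repeated squaring: 21^1 ≡ 21, 21^2 ≡ 26, 21^4 ≡ 12, 21^8 ≡ 61, 21^16 ≡ 69, 21^32 ≡ 30, 21^64 ≡ 70 (mod 83).
Test 21^d mod 83 for each divisor d in increasing order:
21^1 ≡ 21
21^2 ≡ 26
21^41 = 21^32·21^8·21^1 ≡ 1  ← first divisor giving 1
The order is 41.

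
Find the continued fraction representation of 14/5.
[2; 1, 4]

Euclidean algorithm steps:
14 = 2 × 5 + 4
5 = 1 × 4 + 1
4 = 4 × 1 + 0
Continued fraction: [2; 1, 4]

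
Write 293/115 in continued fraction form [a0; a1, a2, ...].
[2; 1, 1, 4, 1, 2, 1, 2]

Euclidean algorithm steps:
293 = 2 × 115 + 63
115 = 1 × 63 + 52
63 = 1 × 52 + 11
52 = 4 × 11 + 8
11 = 1 × 8 + 3
8 = 2 × 3 + 2
3 = 1 × 2 + 1
2 = 2 × 1 + 0
Continued fraction: [2; 1, 1, 4, 1, 2, 1, 2]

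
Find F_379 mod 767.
597

Matrix identity: Q^n = [[F_(n+1), F_n], [F_n, F_(n-1)]] with Q = [[1,1],[1,0]].
n = 379 = 101111011₂. Square-and-multiply, entries mod 767:
Q^1 = [[1,1],[1,0]]
Q^2 = (Q^1)² = [[2,1],[1,1]]
Q^5 = (Q^2)²·Q = [[8,5],[5,3]]
Q^11 = (Q^5)²·Q = [[144,89],[89,55]]
Q^23 = (Q^11)²·Q = [[348,278],[278,70]]
Q^47 = (Q^23)²·Q = [[122,502],[502,387]]
Q^94 = (Q^47)² = [[739,107],[107,632]]
Q^189 = (Q^94)²·Q = [[161,728],[728,200]]
Q^379 = (Q^189)²·Q = [[324,597],[597,494]]
F_379 mod 767 = Q^379[0][1] = 597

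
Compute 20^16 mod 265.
175

Repeated squaring. Binary of 16 = 10000.
20^1 ≡ 20 (mod 265); 20^2 ≡ 135 (mod 265); 20^4 ≡ 205 (mod 265); 20^8 ≡ 155 (mod 265); 20^16 ≡ 175 (mod 265)
20^16 = 20^16 ≡ 175 (mod 265)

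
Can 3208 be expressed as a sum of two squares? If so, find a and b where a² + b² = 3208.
38² + 42² (a=38, b=42)

Factorization: 3208 = 2^3 × 401
By Fermat: n is sum of two squares iff every prime p ≡ 3 (mod 4) appears to even power.
All primes ≡ 3 (mod 4) appear to even power.
Search a = 0, 1, 2, … for 3208 - a² a perfect square: first hit at a = 38: 3208 - 1444 = 1764 = 42².
3208 = 38² + 42² = 1444 + 1764 ✓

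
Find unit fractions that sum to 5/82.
1/17 + 1/465 + 1/648210

Greedy algorithm:
5/82: ceiling(82/5) = 17, use 1/17
3/1394: ceiling(1394/3) = 465, use 1/465
1/648210: ceiling(648210/1) = 648210, use 1/648210
Result: 5/82 = 1/17 + 1/465 + 1/648210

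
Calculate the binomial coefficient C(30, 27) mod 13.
4

Using Lucas' theorem:
Write n=30 and k=27 in base 13:
n in base 13: [2, 4]
k in base 13: [2, 1]
C(30,27) mod 13 = ∏ C(n_i, k_i) mod 13
Digit binomials (mod 13): C(2,2) = 1; C(4,1) = 4
Product: 1 × 4 = 4 ≡ 4 (mod 13)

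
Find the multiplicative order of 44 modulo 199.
198

199 is prime, so ord(44) divides φ(199) = 198.
Divisors of 198: 1, 2, 3, 6, 9, 11, 18, 22, 33, 66, 99, 198.
Repeated squaring: 44^1 ≡ 44, 44^2 ≡ 145, 44^4 ≡ 130, 44^8 ≡ 184, 44^16 ≡ 26, 44^32 ≡ 79, 44^64 ≡ 72, 44^128 ≡ 10 (mod 199).
Test 44^d mod 199 for each divisor d in increasing order:
44^1 ≡ 44
44^2 ≡ 145
44^3 = 44^2·44^1 ≡ 12
44^6 = 44^4·44^2 ≡ 144
44^9 = 44^8·44^1 ≡ 136
44^11 = 44^8·44^2·44^1 ≡ 19
44^18 = 44^16·44^2 ≡ 188
44^22 = 44^16·44^4·44^2 ≡ 162
44^33 = 44^32·44^1 ≡ 93
44^66 = 44^64·44^2 ≡ 92
44^99 = 44^64·44^32·44^2·44^1 ≡ 198
44^198 = 44^128·44^64·44^4·44^2 ≡ 1  ← first divisor giving 1
The order is 198.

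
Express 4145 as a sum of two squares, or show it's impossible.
7² + 64² (a=7, b=64)

Factorization: 4145 = 5 × 829
By Fermat: n is sum of two squares iff every prime p ≡ 3 (mod 4) appears to even power.
All primes ≡ 3 (mod 4) appear to even power.
Search a = 0, 1, 2, … for 4145 - a² a perfect square: first hit at a = 7: 4145 - 49 = 4096 = 64².
4145 = 7² + 64² = 49 + 4096 ✓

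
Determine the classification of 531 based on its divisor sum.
deficient

Proper divisors of 531: sum = 1 + 3 + 9 + 59 + 177 = 249
Since 249 < 531, 531 is deficient.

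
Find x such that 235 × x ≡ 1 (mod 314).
155

gcd(235, 314) = 1, so the inverse exists.
Extended Euclidean algorithm on (314, 235):
314 = 1 × 235 + 79  ⟹  79 = (1)·314 + (-1)·235
235 = 2 × 79 + 77  ⟹  77 = (-2)·314 + (3)·235
79 = 1 × 77 + 2  ⟹  2 = (3)·314 + (-4)·235
77 = 38 × 2 + 1  ⟹  1 = (-116)·314 + (155)·235
So (155)·235 ≡ 1 (mod 314), i.e. 235^(-1) ≡ 155 (mod 314).
Check: 235 × 155 = 36425 ≡ 1 (mod 314)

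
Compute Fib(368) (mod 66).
21

Matrix identity: Q^n = [[F_(n+1), F_n], [F_n, F_(n-1)]] with Q = [[1,1],[1,0]].
n = 368 = 101110000₂. Square-and-multiply, entries mod 66:
Q^1 = [[1,1],[1,0]]
Q^2 = (Q^1)² = [[2,1],[1,1]]
Q^5 = (Q^2)²·Q = [[8,5],[5,3]]
Q^11 = (Q^5)²·Q = [[12,23],[23,55]]
Q^23 = (Q^11)²·Q = [[36,13],[13,23]]
Q^46 = (Q^23)² = [[13,41],[41,38]]
Q^92 = (Q^46)² = [[2,45],[45,23]]
Q^184 = (Q^92)² = [[49,3],[3,46]]
Q^368 = (Q^184)² = [[34,21],[21,13]]
F_368 mod 66 = Q^368[0][1] = 21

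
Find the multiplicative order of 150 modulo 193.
8

193 is prime, so ord(150) divides φ(193) = 192.
Divisors of 192: 1, 2, 3, 4, 6, 8, 12, 16, 24, 32, 48, 64, 96, 192.
Repeated squaring: 150^1 ≡ 150, 150^2 ≡ 112, 150^4 ≡ 192, 150^8 ≡ 1, 150^16 ≡ 1, 150^32 ≡ 1, 150^64 ≡ 1, 150^128 ≡ 1 (mod 193).
Test 150^d mod 193 for each divisor d in increasing order:
150^1 ≡ 150
150^2 ≡ 112
150^3 = 150^2·150^1 ≡ 9
150^4 ≡ 192
150^6 = 150^4·150^2 ≡ 81
150^8 ≡ 1  ← first divisor giving 1
The order is 8.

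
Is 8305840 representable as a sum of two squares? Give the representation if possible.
Not possible

Factorization: 8305840 = 2^4 × 5 × 47^3
By Fermat: n is sum of two squares iff every prime p ≡ 3 (mod 4) appears to even power.
Prime(s) ≡ 3 (mod 4) with odd exponent: [(47, 3)]
Therefore 8305840 cannot be expressed as a² + b².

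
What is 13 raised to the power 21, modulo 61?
1

Repeated squaring. Binary of 21 = 10101.
13^1 ≡ 13 (mod 61); 13^2 ≡ 47 (mod 61); 13^4 ≡ 13 (mod 61); 13^8 ≡ 47 (mod 61); 13^16 ≡ 13 (mod 61)
13^21 = 13^1 × 13^4 × 13^16 ≡ 1 (mod 61)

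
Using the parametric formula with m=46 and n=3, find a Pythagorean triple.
(2107, 276, 2125)

Euclid's formula: a = m² - n², b = 2mn, c = m² + n²
m = 46, n = 3
a = 46² - 3² = 2116 - 9 = 2107
b = 2 × 46 × 3 = 276
c = 46² + 3² = 2116 + 9 = 2125
Verification: 2107² + 276² = 4439449 + 76176 = 4515625 = 2125² ✓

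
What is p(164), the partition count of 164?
156919475295

p(n) counts ways to write n as a sum of positive integers (order ignored).
Euler's pentagonal recurrence: p(k) = p(k-1) + p(k-2) - p(k-5) - p(k-7) + p(k-12) + p(k-15) - ... (offsets j(3j∓1)/2, signs ++--, p(0)=1, p(<0)=0).
DP table for k = 0..163: p(0)=1, p(1)=1, p(2)=2, p(3)=3, p(4)=5, p(5)=7, p(6)=11, p(7)=15, p(8)=22, p(9)=30, p(10)=42, p(11)=56, p(12)=77, p(13)=101, p(14)=135, p(15)=176, p(16)=231, p(17)=297, p(18)=385, p(19)=490, p(20)=627, p(21)=792, p(22)=1002, p(23)=1255, p(24)=1575, p(25)=1958, p(26)=2436, p(27)=3010, p(28)=3718, p(29)=4565, p(30)=5604, p(31)=6842, p(32)=8349, p(33)=10143, p(34)=12310, p(35)=14883, p(36)=17977, p(37)=21637, p(38)=26015, p(39)=31185, p(40)=37338, p(41)=44583, p(42)=53174, p(43)=63261, p(44)=75175, p(45)=89134, p(46)=105558, p(47)=124754, p(48)=147273, p(49)=173525, p(50)=204226, p(51)=239943, p(52)=281589, p(53)=329931, p(54)=386155, p(55)=451276, p(56)=526823, p(57)=614154, p(58)=715220, p(59)=831820, p(60)=966467, p(61)=1121505, p(62)=1300156, p(63)=1505499, p(64)=1741630, p(65)=2012558, p(66)=2323520, p(67)=2679689, p(68)=3087735, p(69)=3554345, p(70)=4087968, p(71)=4697205, p(72)=5392783, p(73)=6185689, p(74)=7089500, p(75)=8118264, p(76)=9289091, p(77)=10619863, p(78)=12132164, p(79)=13848650, p(80)=15796476, p(81)=18004327, p(82)=20506255, p(83)=23338469, p(84)=26543660, p(85)=30167357, p(86)=34262962, p(87)=38887673, p(88)=44108109, p(89)=49995925, p(90)=56634173, p(91)=64112359, p(92)=72533807, p(93)=82010177, p(94)=92669720, p(95)=104651419, p(96)=118114304, p(97)=133230930, p(98)=150198136, p(99)=169229875, p(100)=190569292, p(101)=214481126, p(102)=241265379, p(103)=271248950, p(104)=304801365, p(105)=342325709, p(106)=384276336, p(107)=431149389, p(108)=483502844, p(109)=541946240, p(110)=607163746, p(111)=679903203, p(112)=761002156, p(113)=851376628, p(114)=952050665, p(115)=1064144451, p(116)=1188908248, p(117)=1327710076, p(118)=1482074143, p(119)=1653668665, p(120)=1844349560, p(121)=2056148051, p(122)=2291320912, p(123)=2552338241, p(124)=2841940500, p(125)=3163127352, p(126)=3519222692, p(127)=3913864295, p(128)=4351078600, p(129)=4835271870, p(130)=5371315400, p(131)=5964539504, p(132)=6620830889, p(133)=7346629512, p(134)=8149040695, p(135)=9035836076, p(136)=10015581680, p(137)=11097645016, p(138)=12292341831, p(139)=13610949895, p(140)=15065878135, p(141)=16670689208, p(142)=18440293320, p(143)=20390982757, p(144)=22540654445, p(145)=24908858009, p(146)=27517052599, p(147)=30388671978, p(148)=33549419497, p(149)=37027355200, p(150)=40853235313, p(151)=45060624582, p(152)=49686288421, p(153)=54770336324, p(154)=60356673280, p(155)=66493182097, p(156)=73232243759, p(157)=80630964769, p(158)=88751778802, p(159)=97662728555, p(160)=107438159466, p(161)=118159068427, p(162)=129913904637, p(163)=142798995930.
Final step: p(164) = p(163) + p(162) - p(159) - p(157) + p(152) + p(149) - p(142) - p(138) + p(129) + p(124) - p(113) - p(107) + p(94) + p(87) - p(72) - p(64) + p(47) + p(38) - p(19) - p(9)
= 142798995930 + 129913904637 - 97662728555 - 80630964769 + 49686288421 + 37027355200 - 18440293320 - 12292341831 + 4835271870 + 2841940500 - 851376628 - 431149389 + 92669720 + 38887673 - 5392783 - 1741630 + 124754 + 26015 - 490 - 30
= 156919475295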